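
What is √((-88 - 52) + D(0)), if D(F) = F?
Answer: 2*I*√35 ≈ 11.832*I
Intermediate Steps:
√((-88 - 52) + D(0)) = √((-88 - 52) + 0) = √(-140 + 0) = √(-140) = 2*I*√35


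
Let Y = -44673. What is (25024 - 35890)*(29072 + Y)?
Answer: 169520466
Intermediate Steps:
(25024 - 35890)*(29072 + Y) = (25024 - 35890)*(29072 - 44673) = -10866*(-15601) = 169520466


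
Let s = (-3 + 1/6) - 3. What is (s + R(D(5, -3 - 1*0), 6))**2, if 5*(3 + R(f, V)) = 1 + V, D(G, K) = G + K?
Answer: 49729/900 ≈ 55.254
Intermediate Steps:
R(f, V) = -14/5 + V/5 (R(f, V) = -3 + (1 + V)/5 = -3 + (1/5 + V/5) = -14/5 + V/5)
s = -35/6 (s = (-3 + 1/6) - 3 = -17/6 - 3 = -35/6 ≈ -5.8333)
(s + R(D(5, -3 - 1*0), 6))**2 = (-35/6 + (-14/5 + (1/5)*6))**2 = (-35/6 + (-14/5 + 6/5))**2 = (-35/6 - 8/5)**2 = (-223/30)**2 = 49729/900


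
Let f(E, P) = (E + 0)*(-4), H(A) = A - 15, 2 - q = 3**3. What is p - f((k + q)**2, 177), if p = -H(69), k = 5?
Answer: 1546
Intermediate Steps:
q = -25 (q = 2 - 1*3**3 = 2 - 1*27 = 2 - 27 = -25)
H(A) = -15 + A
f(E, P) = -4*E (f(E, P) = E*(-4) = -4*E)
p = -54 (p = -(-15 + 69) = -1*54 = -54)
p - f((k + q)**2, 177) = -54 - (-4)*(5 - 25)**2 = -54 - (-4)*(-20)**2 = -54 - (-4)*400 = -54 - 1*(-1600) = -54 + 1600 = 1546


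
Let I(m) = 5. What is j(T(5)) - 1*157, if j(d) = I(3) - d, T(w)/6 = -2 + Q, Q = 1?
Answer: -146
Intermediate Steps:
T(w) = -6 (T(w) = 6*(-2 + 1) = 6*(-1) = -6)
j(d) = 5 - d
j(T(5)) - 1*157 = (5 - 1*(-6)) - 1*157 = (5 + 6) - 157 = 11 - 157 = -146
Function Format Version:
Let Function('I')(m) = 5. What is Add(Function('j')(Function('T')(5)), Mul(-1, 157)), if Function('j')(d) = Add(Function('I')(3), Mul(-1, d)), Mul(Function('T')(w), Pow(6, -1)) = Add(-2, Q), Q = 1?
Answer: -146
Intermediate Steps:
Function('T')(w) = -6 (Function('T')(w) = Mul(6, Add(-2, 1)) = Mul(6, -1) = -6)
Function('j')(d) = Add(5, Mul(-1, d))
Add(Function('j')(Function('T')(5)), Mul(-1, 157)) = Add(Add(5, Mul(-1, -6)), Mul(-1, 157)) = Add(Add(5, 6), -157) = Add(11, -157) = -146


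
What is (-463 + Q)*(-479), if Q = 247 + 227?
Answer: -5269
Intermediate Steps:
Q = 474
(-463 + Q)*(-479) = (-463 + 474)*(-479) = 11*(-479) = -5269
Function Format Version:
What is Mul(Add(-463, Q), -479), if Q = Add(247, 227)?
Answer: -5269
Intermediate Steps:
Q = 474
Mul(Add(-463, Q), -479) = Mul(Add(-463, 474), -479) = Mul(11, -479) = -5269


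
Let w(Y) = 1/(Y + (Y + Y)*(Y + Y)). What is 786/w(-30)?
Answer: 2806020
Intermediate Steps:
w(Y) = 1/(Y + 4*Y²) (w(Y) = 1/(Y + (2*Y)*(2*Y)) = 1/(Y + 4*Y²))
786/w(-30) = 786/((1/((-30)*(1 + 4*(-30))))) = 786/((-1/(30*(1 - 120)))) = 786/((-1/30/(-119))) = 786/((-1/30*(-1/119))) = 786/(1/3570) = 786*3570 = 2806020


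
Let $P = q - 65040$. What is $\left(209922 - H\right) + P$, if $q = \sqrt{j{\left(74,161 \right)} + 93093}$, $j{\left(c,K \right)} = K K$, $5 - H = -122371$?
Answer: $22506 + \sqrt{119014} \approx 22851.0$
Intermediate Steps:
$H = 122376$ ($H = 5 - -122371 = 5 + 122371 = 122376$)
$j{\left(c,K \right)} = K^{2}$
$q = \sqrt{119014}$ ($q = \sqrt{161^{2} + 93093} = \sqrt{25921 + 93093} = \sqrt{119014} \approx 344.98$)
$P = -65040 + \sqrt{119014}$ ($P = \sqrt{119014} - 65040 = -65040 + \sqrt{119014} \approx -64695.0$)
$\left(209922 - H\right) + P = \left(209922 - 122376\right) - \left(65040 - \sqrt{119014}\right) = 87546 - \left(65040 - \sqrt{119014}\right) = 22506 + \sqrt{119014}$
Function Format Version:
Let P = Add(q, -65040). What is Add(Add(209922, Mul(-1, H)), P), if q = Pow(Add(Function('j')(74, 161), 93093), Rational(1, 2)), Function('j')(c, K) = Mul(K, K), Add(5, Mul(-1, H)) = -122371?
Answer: Add(22506, Pow(119014, Rational(1, 2))) ≈ 22851.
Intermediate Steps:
H = 122376 (H = Add(5, Mul(-1, -122371)) = Add(5, 122371) = 122376)
Function('j')(c, K) = Pow(K, 2)
q = Pow(119014, Rational(1, 2)) (q = Pow(Add(Pow(161, 2), 93093), Rational(1, 2)) = Pow(Add(25921, 93093), Rational(1, 2)) = Pow(119014, Rational(1, 2)) ≈ 344.98)
P = Add(-65040, Pow(119014, Rational(1, 2))) (P = Add(Pow(119014, Rational(1, 2)), -65040) = Add(-65040, Pow(119014, Rational(1, 2))) ≈ -64695.)
Add(Add(209922, Mul(-1, H)), P) = Add(Add(209922, Mul(-1, 122376)), Add(-65040, Pow(119014, Rational(1, 2)))) = Add(Add(209922, -122376), Add(-65040, Pow(119014, Rational(1, 2)))) = Add(87546, Add(-65040, Pow(119014, Rational(1, 2)))) = Add(22506, Pow(119014, Rational(1, 2)))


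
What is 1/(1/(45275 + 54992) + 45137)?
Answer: 100267/4525751580 ≈ 2.2155e-5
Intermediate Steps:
1/(1/(45275 + 54992) + 45137) = 1/(1/100267 + 45137) = 1/(4525751580/100267) = 100267/4525751580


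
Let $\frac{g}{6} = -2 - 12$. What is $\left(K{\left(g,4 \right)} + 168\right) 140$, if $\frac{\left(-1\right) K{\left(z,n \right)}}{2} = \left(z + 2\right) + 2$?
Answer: $45920$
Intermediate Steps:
$g = -84$ ($g = 6 \left(-2 - 12\right) = 6 \left(-14\right) = -84$)
$K{\left(z,n \right)} = -8 - 2 z$ ($K{\left(z,n \right)} = - 2 \left(\left(z + 2\right) + 2\right) = - 2 \left(\left(2 + z\right) + 2\right) = - 2 \left(4 + z\right) = -8 - 2 z$)
$\left(K{\left(g,4 \right)} + 168\right) 140 = \left(\left(-8 - -168\right) + 168\right) 140 = \left(\left(-8 + 168\right) + 168\right) 140 = \left(160 + 168\right) 140 = 328 \cdot 140 = 45920$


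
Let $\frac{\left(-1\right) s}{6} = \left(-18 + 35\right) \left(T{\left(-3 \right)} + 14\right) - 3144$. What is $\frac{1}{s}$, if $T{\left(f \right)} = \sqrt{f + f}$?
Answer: $\frac{1453}{25339710} + \frac{17 i \sqrt{6}}{50679420} \approx 5.7341 \cdot 10^{-5} + 8.2166 \cdot 10^{-7} i$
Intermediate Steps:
$T{\left(f \right)} = \sqrt{2} \sqrt{f}$ ($T{\left(f \right)} = \sqrt{2 f} = \sqrt{2} \sqrt{f}$)
$s = 17436 - 102 i \sqrt{6}$ ($s = - 6 \left(\left(-18 + 35\right) \left(\sqrt{2} \sqrt{-3} + 14\right) - 3144\right) = - 6 \left(17 \left(\sqrt{2} i \sqrt{3} + 14\right) - 3144\right) = - 6 \left(17 \left(i \sqrt{6} + 14\right) - 3144\right) = - 6 \left(17 \left(14 + i \sqrt{6}\right) - 3144\right) = - 6 \left(\left(238 + 17 i \sqrt{6}\right) - 3144\right) = - 6 \left(-2906 + 17 i \sqrt{6}\right) = 17436 - 102 i \sqrt{6} \approx 17436.0 - 249.85 i$)
$\frac{1}{s} = \frac{1}{17436 - 102 i \sqrt{6}}$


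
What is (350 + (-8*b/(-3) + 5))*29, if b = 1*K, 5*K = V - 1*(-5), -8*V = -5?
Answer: 10382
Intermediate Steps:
V = 5/8 (V = -1/8*(-5) = 5/8 ≈ 0.62500)
K = 9/8 (K = (5/8 - 1*(-5))/5 = (5/8 + 5)/5 = (1/5)*(45/8) = 9/8 ≈ 1.1250)
b = 9/8 (b = 1*(9/8) = 9/8 ≈ 1.1250)
(350 + (-8*b/(-3) + 5))*29 = (350 + (-9/(-3) + 5))*29 = (350 + (-9*(-1)/3 + 5))*29 = (350 + (-8*(-3/8) + 5))*29 = (350 + (3 + 5))*29 = (350 + 8)*29 = 358*29 = 10382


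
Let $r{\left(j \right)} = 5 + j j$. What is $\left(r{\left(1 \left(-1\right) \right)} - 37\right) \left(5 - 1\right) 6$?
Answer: $-744$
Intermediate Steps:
$r{\left(j \right)} = 5 + j^{2}$
$\left(r{\left(1 \left(-1\right) \right)} - 37\right) \left(5 - 1\right) 6 = \left(\left(5 + \left(1 \left(-1\right)\right)^{2}\right) - 37\right) \left(5 - 1\right) 6 = \left(\left(5 + \left(-1\right)^{2}\right) - 37\right) 4 \cdot 6 = \left(\left(5 + 1\right) - 37\right) 24 = \left(6 - 37\right) 24 = \left(-31\right) 24 = -744$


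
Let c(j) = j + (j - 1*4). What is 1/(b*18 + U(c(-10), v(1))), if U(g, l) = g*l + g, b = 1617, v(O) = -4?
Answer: 1/29178 ≈ 3.4272e-5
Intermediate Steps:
c(j) = -4 + 2*j (c(j) = j + (j - 4) = j + (-4 + j) = -4 + 2*j)
U(g, l) = g + g*l
1/(b*18 + U(c(-10), v(1))) = 1/(1617*18 + (-4 + 2*(-10))*(1 - 4)) = 1/(29106 + (-4 - 20)*(-3)) = 1/(29106 - 24*(-3)) = 1/(29106 + 72) = 1/29178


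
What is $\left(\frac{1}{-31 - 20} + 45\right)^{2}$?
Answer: $\frac{5262436}{2601} \approx 2023.2$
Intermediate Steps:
$\left(\frac{1}{-31 - 20} + 45\right)^{2} = \left(\frac{1}{-51} + 45\right)^{2} = \left(- \frac{1}{51} + 45\right)^{2} = \left(\frac{2294}{51}\right)^{2} = \frac{5262436}{2601}$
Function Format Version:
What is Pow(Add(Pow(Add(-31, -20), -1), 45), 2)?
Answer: Rational(5262436, 2601) ≈ 2023.2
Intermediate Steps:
Pow(Add(Pow(Add(-31, -20), -1), 45), 2) = Pow(Add(Pow(-51, -1), 45), 2) = Pow(Add(Rational(-1, 51), 45), 2) = Pow(Rational(2294, 51), 2) = Rational(5262436, 2601)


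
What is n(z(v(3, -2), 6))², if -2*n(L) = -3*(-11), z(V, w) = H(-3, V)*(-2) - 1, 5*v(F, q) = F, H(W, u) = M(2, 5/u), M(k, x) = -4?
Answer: 1089/4 ≈ 272.25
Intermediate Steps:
H(W, u) = -4
v(F, q) = F/5
z(V, w) = 7 (z(V, w) = -4*(-2) - 1 = 8 - 1 = 7)
n(L) = -33/2 (n(L) = -(-3)*(-11)/2 = -½*33 = -33/2)
n(z(v(3, -2), 6))² = (-33/2)² = 1089/4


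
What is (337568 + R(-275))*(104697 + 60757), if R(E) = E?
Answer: 55806476022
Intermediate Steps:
(337568 + R(-275))*(104697 + 60757) = (337568 - 275)*(104697 + 60757) = 337293*165454 = 55806476022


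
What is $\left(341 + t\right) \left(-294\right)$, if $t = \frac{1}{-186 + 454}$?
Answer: $- \frac{13434183}{134} \approx -1.0026 \cdot 10^{5}$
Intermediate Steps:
$t = \frac{1}{268} \approx 0.0037313$
$\left(341 + t\right) \left(-294\right) = \left(341 + \frac{1}{268}\right) \left(-294\right) = \frac{91389}{268} \left(-294\right) = - \frac{13434183}{134}$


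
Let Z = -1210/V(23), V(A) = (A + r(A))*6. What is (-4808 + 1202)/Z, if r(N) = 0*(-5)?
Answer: 248814/605 ≈ 411.26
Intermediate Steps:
r(N) = 0
V(A) = 6*A (V(A) = (A + 0)*6 = A*6 = 6*A)
Z = -605/69 (Z = -1210/(6*23) = -1210/138 = -1210*1/138 = -605/69 ≈ -8.7681)
(-4808 + 1202)/Z = (-4808 + 1202)/(-605/69) = -3606*(-69/605) = 248814/605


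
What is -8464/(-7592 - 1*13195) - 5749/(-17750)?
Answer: 269740463/368969250 ≈ 0.73106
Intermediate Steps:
-8464/(-7592 - 1*13195) - 5749/(-17750) = -8464/(-7592 - 13195) - 5749*(-1/17750) = -8464/(-20787) + 5749/17750 = -8464*(-1/20787) + 5749/17750 = 8464/20787 + 5749/17750 = 269740463/368969250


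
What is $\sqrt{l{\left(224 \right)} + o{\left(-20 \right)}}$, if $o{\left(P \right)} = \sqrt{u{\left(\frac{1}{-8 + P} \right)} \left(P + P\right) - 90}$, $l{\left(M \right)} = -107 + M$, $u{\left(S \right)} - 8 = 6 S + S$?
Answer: $\sqrt{117 + 20 i} \approx 10.856 + 0.92117 i$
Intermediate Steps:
$u{\left(S \right)} = 8 + 7 S$ ($u{\left(S \right)} = 8 + \left(6 S + S\right) = 8 + 7 S$)
$o{\left(P \right)} = \sqrt{-90 + 2 P \left(8 + \frac{7}{-8 + P}\right)}$ ($o{\left(P \right)} = \sqrt{\left(8 + \frac{7}{-8 + P}\right) \left(P + P\right) - 90} = \sqrt{\left(8 + \frac{7}{-8 + P}\right) 2 P - 90} = \sqrt{2 P \left(8 + \frac{7}{-8 + P}\right) - 90} = \sqrt{-90 + 2 P \left(8 + \frac{7}{-8 + P}\right)}$)
$\sqrt{l{\left(224 \right)} + o{\left(-20 \right)}} = \sqrt{\left(-107 + 224\right) + 2 \sqrt{\frac{180 - -1020 + 4 \left(-20\right)^{2}}{-8 - 20}}} = \sqrt{117 + 2 \sqrt{\frac{180 + 1020 + 4 \cdot 400}{-28}}} = \sqrt{117 + 2 \sqrt{- \frac{180 + 1020 + 1600}{28}}} = \sqrt{117 + 2 \sqrt{\left(- \frac{1}{28}\right) 2800}} = \sqrt{117 + 2 \sqrt{-100}} = \sqrt{117 + 2 \cdot 10 i} = \sqrt{117 + 20 i}$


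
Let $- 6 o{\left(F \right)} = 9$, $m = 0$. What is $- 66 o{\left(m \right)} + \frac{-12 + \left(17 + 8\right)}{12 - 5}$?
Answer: $\frac{706}{7} \approx 100.86$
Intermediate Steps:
$o{\left(F \right)} = - \frac{3}{2}$ ($o{\left(F \right)} = \left(- \frac{1}{6}\right) 9 = - \frac{3}{2}$)
$- 66 o{\left(m \right)} + \frac{-12 + \left(17 + 8\right)}{12 - 5} = \left(-66\right) \left(- \frac{3}{2}\right) + \frac{-12 + \left(17 + 8\right)}{12 - 5} = 99 + \frac{-12 + 25}{7} = 99 + 13 \cdot \frac{1}{7} = 99 + \frac{13}{7} = \frac{706}{7}$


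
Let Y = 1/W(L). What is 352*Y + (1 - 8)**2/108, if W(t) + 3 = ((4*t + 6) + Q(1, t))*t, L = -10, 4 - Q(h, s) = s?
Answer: 47669/21276 ≈ 2.2405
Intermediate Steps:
Q(h, s) = 4 - s
W(t) = -3 + t*(10 + 3*t) (W(t) = -3 + ((4*t + 6) + (4 - t))*t = -3 + ((6 + 4*t) + (4 - t))*t = -3 + (10 + 3*t)*t = -3 + t*(10 + 3*t))
Y = 1/197 (Y = 1/(-3 + 3*(-10)**2 + 10*(-10)) = 1/(-3 + 3*100 - 100) = 1/(-3 + 300 - 100) = 1/197 ≈ 0.0050761)
352*Y + (1 - 8)**2/108 = 352*(1/197) + (1 - 8)**2/108 = 352/197 + (-7)**2*(1/108) = 352/197 + 49*(1/108) = 352/197 + 49/108 = 47669/21276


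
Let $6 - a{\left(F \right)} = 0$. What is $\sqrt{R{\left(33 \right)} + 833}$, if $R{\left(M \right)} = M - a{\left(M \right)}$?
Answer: $2 \sqrt{215} \approx 29.326$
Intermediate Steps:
$a{\left(F \right)} = 6$ ($a{\left(F \right)} = 6 - 0 = 6 + 0 = 6$)
$R{\left(M \right)} = -6 + M$ ($R{\left(M \right)} = M - 6 = -6 + M$)
$\sqrt{R{\left(33 \right)} + 833} = \sqrt{\left(-6 + 33\right) + 833} = \sqrt{27 + 833} = \sqrt{860} = 2 \sqrt{215}$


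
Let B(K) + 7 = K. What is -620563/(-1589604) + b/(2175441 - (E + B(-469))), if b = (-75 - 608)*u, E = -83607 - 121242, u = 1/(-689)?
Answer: 508970110688147/1303751691470748 ≈ 0.39039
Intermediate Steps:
B(K) = -7 + K
u = -1/689 ≈ -0.0014514
E = -204849
b = 683/689 (b = (-75 - 608)*(-1/689) = -683*(-1/689) = 683/689 ≈ 0.99129)
-620563/(-1589604) + b/(2175441 - (E + B(-469))) = -620563/(-1589604) + 683/(689*(2175441 - (-204849 + (-7 - 469)))) = -620563*(-1/1589604) + 683/(689*(2175441 - (-204849 - 476))) = 620563/1589604 + 683/(689*(2175441 - 1*(-205325))) = 620563/1589604 + 683/(689*(2175441 + 205325)) = 620563/1589604 + (683/689)/2380766 = 620563/1589604 + (683/689)*(1/2380766) = 620563/1589604 + 683/1640347774 = 508970110688147/1303751691470748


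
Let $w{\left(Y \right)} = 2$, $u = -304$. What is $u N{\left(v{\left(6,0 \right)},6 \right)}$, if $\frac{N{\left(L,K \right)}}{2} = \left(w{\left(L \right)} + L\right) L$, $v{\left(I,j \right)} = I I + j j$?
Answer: $-831744$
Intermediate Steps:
$v{\left(I,j \right)} = I^{2} + j^{2}$
$N{\left(L,K \right)} = 2 L \left(2 + L\right)$ ($N{\left(L,K \right)} = 2 \left(2 + L\right) L = 2 L \left(2 + L\right)$)
$u N{\left(v{\left(6,0 \right)},6 \right)} = - 304 \cdot 2 \left(6^{2} + 0^{2}\right) \left(2 + \left(6^{2} + 0^{2}\right)\right) = - 304 \cdot 2 \left(36 + 0\right) \left(2 + \left(36 + 0\right)\right) = - 304 \cdot 2 \cdot 36 \left(2 + 36\right) = - 304 \cdot 2 \cdot 36 \cdot 38 = \left(-304\right) 2736 = -831744$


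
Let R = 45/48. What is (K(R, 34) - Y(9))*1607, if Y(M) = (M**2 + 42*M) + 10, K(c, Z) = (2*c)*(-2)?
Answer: -3038837/4 ≈ -7.5971e+5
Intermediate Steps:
R = 15/16 (R = 45*(1/48) = 15/16 ≈ 0.93750)
K(c, Z) = -4*c
Y(M) = 10 + M**2 + 42*M
(K(R, 34) - Y(9))*1607 = (-4*15/16 - (10 + 9**2 + 42*9))*1607 = (-15/4 - (10 + 81 + 378))*1607 = (-15/4 - 1*469)*1607 = (-15/4 - 469)*1607 = -1891/4*1607 = -3038837/4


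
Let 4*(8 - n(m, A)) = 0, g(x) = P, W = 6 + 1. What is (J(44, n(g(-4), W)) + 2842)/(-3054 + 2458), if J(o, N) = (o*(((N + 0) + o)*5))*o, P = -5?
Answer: -253101/298 ≈ -849.33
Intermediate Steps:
W = 7
g(x) = -5
n(m, A) = 8 (n(m, A) = 8 - 1/4*0 = 8 + 0 = 8)
J(o, N) = o**2*(5*N + 5*o) (J(o, N) = (o*((N + o)*5))*o = (o*(5*N + 5*o))*o = o**2*(5*N + 5*o))
(J(44, n(g(-4), W)) + 2842)/(-3054 + 2458) = (5*44**2*(8 + 44) + 2842)/(-3054 + 2458) = (5*1936*52 + 2842)/(-596) = (503360 + 2842)*(-1/596) = 506202*(-1/596) = -253101/298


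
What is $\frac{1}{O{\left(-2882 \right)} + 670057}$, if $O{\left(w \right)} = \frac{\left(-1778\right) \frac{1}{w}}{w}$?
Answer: $\frac{4152962}{2782721257945} \approx 1.4924 \cdot 10^{-6}$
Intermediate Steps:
$O{\left(w \right)} = - \frac{1778}{w^{2}}$
$\frac{1}{O{\left(-2882 \right)} + 670057} = \frac{1}{- \frac{1778}{8305924} + 670057} = \frac{1}{\left(-1778\right) \frac{1}{8305924} + 670057} = \frac{1}{- \frac{889}{4152962} + 670057} = \frac{1}{\frac{2782721257945}{4152962}} = \frac{4152962}{2782721257945}$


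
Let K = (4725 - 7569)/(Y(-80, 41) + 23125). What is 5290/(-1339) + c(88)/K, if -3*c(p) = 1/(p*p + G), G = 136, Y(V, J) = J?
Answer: -6585687169/1667108560 ≈ -3.9504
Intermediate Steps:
K = -158/1287 (K = (4725 - 7569)/(41 + 23125) = -2844/23166 = -2844*1/23166 = -158/1287 ≈ -0.12277)
c(p) = -1/(3*(136 + p²)) (c(p) = -1/(3*(p*p + 136)) = -1/(3*(p² + 136)) = -1/(3*(136 + p²)))
5290/(-1339) + c(88)/K = 5290/(-1339) + (-1/(408 + 3*88²))/(-158/1287) = 5290*(-1/1339) - 1/(408 + 3*7744)*(-1287/158) = -5290/1339 - 1/(408 + 23232)*(-1287/158) = -5290/1339 - 1/23640*(-1287/158) = -5290/1339 + 429/1245040 = -6585687169/1667108560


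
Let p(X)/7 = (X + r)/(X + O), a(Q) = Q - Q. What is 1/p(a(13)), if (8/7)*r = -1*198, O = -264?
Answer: 32/147 ≈ 0.21769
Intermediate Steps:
a(Q) = 0
r = -693/4 (r = 7*(-1*198)/8 = (7/8)*(-198) = -693/4 ≈ -173.25)
p(X) = 7*(-693/4 + X)/(-264 + X) (p(X) = 7*((X - 693/4)/(X - 264)) = 7*((-693/4 + X)/(-264 + X)) = 7*(-693/4 + X)/(-264 + X))
1/p(a(13)) = 1/(7*(-693 + 4*0)/(4*(-264 + 0))) = 1/((7/4)*(-693 + 0)/(-264)) = 1/((7/4)*(-1/264)*(-693)) = 1/(147/32) = 32/147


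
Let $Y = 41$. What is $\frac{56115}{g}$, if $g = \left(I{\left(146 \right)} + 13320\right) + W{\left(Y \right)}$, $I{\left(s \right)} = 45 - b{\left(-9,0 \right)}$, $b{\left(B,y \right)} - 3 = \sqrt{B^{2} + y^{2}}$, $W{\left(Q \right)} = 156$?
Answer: $\frac{6235}{1501} \approx 4.1539$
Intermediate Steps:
$b{\left(B,y \right)} = 3 + \sqrt{B^{2} + y^{2}}$
$I{\left(s \right)} = 33$ ($I{\left(s \right)} = 45 - \left(3 + \sqrt{\left(-9\right)^{2} + 0^{2}}\right) = 45 - \left(3 + \sqrt{81 + 0}\right) = 45 - \left(3 + \sqrt{81}\right) = 45 - \left(3 + 9\right) = 45 - 12 = 33$)
$g = 13509$ ($g = \left(33 + 13320\right) + 156 = 13353 + 156 = 13509$)
$\frac{56115}{g} = \frac{56115}{13509} = 56115 \cdot \frac{1}{13509} = \frac{6235}{1501}$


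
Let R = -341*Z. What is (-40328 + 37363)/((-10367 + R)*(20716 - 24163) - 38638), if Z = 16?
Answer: -2965/54503243 ≈ -5.4400e-5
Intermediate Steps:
R = -5456 (R = -341*16 = -5456)
(-40328 + 37363)/((-10367 + R)*(20716 - 24163) - 38638) = (-40328 + 37363)/((-10367 - 5456)*(20716 - 24163) - 38638) = -2965/(-15823*(-3447) - 38638) = -2965/(54541881 - 38638) = -2965/54503243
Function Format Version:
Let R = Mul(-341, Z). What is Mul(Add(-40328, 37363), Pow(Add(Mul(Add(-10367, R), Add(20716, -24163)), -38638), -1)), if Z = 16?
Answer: Rational(-2965, 54503243) ≈ -5.4400e-5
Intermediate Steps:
R = -5456 (R = Mul(-341, 16) = -5456)
Mul(Add(-40328, 37363), Pow(Add(Mul(Add(-10367, R), Add(20716, -24163)), -38638), -1)) = Mul(Add(-40328, 37363), Pow(Add(Mul(Add(-10367, -5456), Add(20716, -24163)), -38638), -1)) = Mul(-2965, Pow(Add(Mul(-15823, -3447), -38638), -1)) = Mul(-2965, Pow(Add(54541881, -38638), -1)) = Mul(-2965, Pow(54503243, -1)) = Mul(-2965, Rational(1, 54503243)) = Rational(-2965, 54503243)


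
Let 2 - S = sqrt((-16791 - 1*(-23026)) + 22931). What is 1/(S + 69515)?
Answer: 69517/4832584123 + sqrt(29166)/4832584123 ≈ 1.4420e-5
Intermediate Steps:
S = 2 - sqrt(29166) (S = 2 - sqrt((-16791 - 1*(-23026)) + 22931) = 2 - sqrt((-16791 + 23026) + 22931) = 2 - sqrt(6235 + 22931) = 2 - sqrt(29166) ≈ -168.78)
1/(S + 69515) = 1/((2 - sqrt(29166)) + 69515) = 1/(69517 - sqrt(29166))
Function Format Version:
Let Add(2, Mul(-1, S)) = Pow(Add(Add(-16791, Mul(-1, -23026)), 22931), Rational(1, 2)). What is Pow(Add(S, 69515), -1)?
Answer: Add(Rational(69517, 4832584123), Mul(Rational(1, 4832584123), Pow(29166, Rational(1, 2)))) ≈ 1.4420e-5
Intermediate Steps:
S = Add(2, Mul(-1, Pow(29166, Rational(1, 2)))) (S = Add(2, Mul(-1, Pow(Add(Add(-16791, Mul(-1, -23026)), 22931), Rational(1, 2)))) = Add(2, Mul(-1, Pow(Add(Add(-16791, 23026), 22931), Rational(1, 2)))) = Add(2, Mul(-1, Pow(Add(6235, 22931), Rational(1, 2)))) = Add(2, Mul(-1, Pow(29166, Rational(1, 2)))) ≈ -168.78)
Pow(Add(S, 69515), -1) = Pow(Add(Add(2, Mul(-1, Pow(29166, Rational(1, 2)))), 69515), -1) = Pow(Add(69517, Mul(-1, Pow(29166, Rational(1, 2)))), -1)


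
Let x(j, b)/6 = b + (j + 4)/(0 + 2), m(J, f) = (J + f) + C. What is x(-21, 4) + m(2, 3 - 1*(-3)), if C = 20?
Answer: 1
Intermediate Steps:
m(J, f) = 20 + J + f (m(J, f) = (J + f) + 20 = 20 + J + f)
x(j, b) = 12 + 3*j + 6*b (x(j, b) = 6*(b + (j + 4)/(0 + 2)) = 6*(b + (4 + j)/2) = 6*(b + (4 + j)*(1/2)) = 6*(b + (2 + j/2)) = 6*(2 + b + j/2) = 12 + 3*j + 6*b)
x(-21, 4) + m(2, 3 - 1*(-3)) = (12 + 3*(-21) + 6*4) + (20 + 2 + (3 - 1*(-3))) = (12 - 63 + 24) + (20 + 2 + (3 + 3)) = -27 + (20 + 2 + 6) = -27 + 28 = 1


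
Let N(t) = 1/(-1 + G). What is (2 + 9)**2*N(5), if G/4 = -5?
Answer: -121/21 ≈ -5.7619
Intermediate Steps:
G = -20 (G = 4*(-5) = -20)
N(t) = -1/21 (N(t) = 1/(-1 - 20) = 1/(-21) = -1/21)
(2 + 9)**2*N(5) = (2 + 9)**2*(-1/21) = 11**2*(-1/21) = 121*(-1/21) = -121/21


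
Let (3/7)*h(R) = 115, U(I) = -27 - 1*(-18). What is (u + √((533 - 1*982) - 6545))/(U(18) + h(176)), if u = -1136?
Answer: -1704/389 + 3*I*√6994/778 ≈ -4.3805 + 0.32248*I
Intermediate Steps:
U(I) = -9 (U(I) = -27 + 18 = -9)
h(R) = 805/3 (h(R) = (7/3)*115 = 805/3)
(u + √((533 - 1*982) - 6545))/(U(18) + h(176)) = (-1136 + √((533 - 1*982) - 6545))/(-9 + 805/3) = (-1136 + √((533 - 982) - 6545))/(778/3) = (-1136 + √(-449 - 6545))*(3/778) = (-1136 + √(-6994))*(3/778) = (-1136 + I*√6994)*(3/778) = -1704/389 + 3*I*√6994/778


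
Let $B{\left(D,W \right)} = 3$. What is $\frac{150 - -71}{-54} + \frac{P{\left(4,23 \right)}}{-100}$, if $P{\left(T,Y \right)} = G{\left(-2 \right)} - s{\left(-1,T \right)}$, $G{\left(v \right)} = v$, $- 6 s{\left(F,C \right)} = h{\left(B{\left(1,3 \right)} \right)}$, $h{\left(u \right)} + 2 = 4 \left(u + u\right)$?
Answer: $- \frac{2219}{540} \approx -4.1093$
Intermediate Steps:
$h{\left(u \right)} = -2 + 8 u$ ($h{\left(u \right)} = -2 + 4 \left(u + u\right) = -2 + 4 \cdot 2 u = -2 + 8 u$)
$s{\left(F,C \right)} = - \frac{11}{3}$ ($s{\left(F,C \right)} = - \frac{-2 + 8 \cdot 3}{6} = - \frac{-2 + 24}{6} = \left(- \frac{1}{6}\right) 22 = - \frac{11}{3}$)
$P{\left(T,Y \right)} = \frac{5}{3}$ ($P{\left(T,Y \right)} = -2 - - \frac{11}{3} = -2 + \frac{11}{3} = \frac{5}{3}$)
$\frac{150 - -71}{-54} + \frac{P{\left(4,23 \right)}}{-100} = \frac{150 - -71}{-54} + \frac{5}{3 \left(-100\right)} = \left(150 + 71\right) \left(- \frac{1}{54}\right) + \frac{5}{3} \left(- \frac{1}{100}\right) = 221 \left(- \frac{1}{54}\right) - \frac{1}{60} = - \frac{221}{54} - \frac{1}{60} = - \frac{2219}{540}$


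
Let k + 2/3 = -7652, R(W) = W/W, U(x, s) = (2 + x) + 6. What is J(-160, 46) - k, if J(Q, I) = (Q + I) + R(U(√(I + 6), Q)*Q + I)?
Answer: 22619/3 ≈ 7539.7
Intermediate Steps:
U(x, s) = 8 + x
R(W) = 1
J(Q, I) = 1 + I + Q (J(Q, I) = (Q + I) + 1 = (I + Q) + 1 = 1 + I + Q)
k = -22958/3 (k = -⅔ - 7652 = -22958/3 ≈ -7652.7)
J(-160, 46) - k = (1 + 46 - 160) - 1*(-22958/3) = -113 + 22958/3 = 22619/3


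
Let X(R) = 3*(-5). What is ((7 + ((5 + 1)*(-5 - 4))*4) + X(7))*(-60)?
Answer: 13440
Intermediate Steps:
X(R) = -15
((7 + ((5 + 1)*(-5 - 4))*4) + X(7))*(-60) = ((7 + ((5 + 1)*(-5 - 4))*4) - 15)*(-60) = ((7 + (6*(-9))*4) - 15)*(-60) = ((7 - 54*4) - 15)*(-60) = ((7 - 216) - 15)*(-60) = (-209 - 15)*(-60) = -224*(-60) = 13440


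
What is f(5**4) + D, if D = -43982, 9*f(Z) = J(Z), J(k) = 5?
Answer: -395833/9 ≈ -43981.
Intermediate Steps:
f(Z) = 5/9 (f(Z) = (1/9)*5 = 5/9)
f(5**4) + D = 5/9 - 43982 = -395833/9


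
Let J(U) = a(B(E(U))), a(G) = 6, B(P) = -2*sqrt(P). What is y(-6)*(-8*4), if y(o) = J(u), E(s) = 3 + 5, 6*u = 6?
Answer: -192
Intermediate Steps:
u = 1 (u = (1/6)*6 = 1)
E(s) = 8
J(U) = 6
y(o) = 6
y(-6)*(-8*4) = 6*(-8*4) = 6*(-32) = -192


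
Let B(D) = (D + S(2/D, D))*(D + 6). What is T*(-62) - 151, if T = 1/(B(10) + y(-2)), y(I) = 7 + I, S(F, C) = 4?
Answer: -34641/229 ≈ -151.27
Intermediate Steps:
B(D) = (4 + D)*(6 + D) (B(D) = (D + 4)*(D + 6) = (4 + D)*(6 + D))
T = 1/229 (T = 1/((24 + 10**2 + 10*10) + (7 - 2)) = 1/((24 + 100 + 100) + 5) = 1/(224 + 5) = 1/229 ≈ 0.0043668)
T*(-62) - 151 = (1/229)*(-62) - 151 = -62/229 - 151 = -34641/229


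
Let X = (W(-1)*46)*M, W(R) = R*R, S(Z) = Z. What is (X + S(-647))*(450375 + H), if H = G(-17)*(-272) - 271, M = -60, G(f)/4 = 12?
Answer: -1489022536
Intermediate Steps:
G(f) = 48 (G(f) = 4*12 = 48)
W(R) = R**2
H = -13327 (H = 48*(-272) - 271 = -13056 - 271 = -13327)
X = -2760 (X = ((-1)**2*46)*(-60) = (1*46)*(-60) = 46*(-60) = -2760)
(X + S(-647))*(450375 + H) = (-2760 - 647)*(450375 - 13327) = -3407*437048 = -1489022536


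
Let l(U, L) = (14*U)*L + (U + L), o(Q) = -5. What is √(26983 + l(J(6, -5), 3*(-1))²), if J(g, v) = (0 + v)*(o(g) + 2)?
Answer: √408907 ≈ 639.46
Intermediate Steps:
J(g, v) = -3*v (J(g, v) = (0 + v)*(-5 + 2) = v*(-3) = -3*v)
l(U, L) = L + U + 14*L*U (l(U, L) = 14*L*U + (L + U) = L + U + 14*L*U)
√(26983 + l(J(6, -5), 3*(-1))²) = √(26983 + (3*(-1) - 3*(-5) + 14*(3*(-1))*(-3*(-5)))²) = √(26983 + (-3 + 15 + 14*(-3)*15)²) = √(26983 + (-3 + 15 - 630)²) = √(26983 + (-618)²) = √(26983 + 381924) = √408907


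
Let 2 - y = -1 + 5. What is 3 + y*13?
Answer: -23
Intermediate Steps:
y = -2 (y = 2 - (-1 + 5) = 2 - 1*4 = 2 - 4 = -2)
3 + y*13 = 3 - 2*13 = 3 - 26 = -23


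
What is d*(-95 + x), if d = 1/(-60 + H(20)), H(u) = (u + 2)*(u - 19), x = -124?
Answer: 219/38 ≈ 5.7632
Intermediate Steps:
H(u) = (-19 + u)*(2 + u) (H(u) = (2 + u)*(-19 + u) = (-19 + u)*(2 + u))
d = -1/38 (d = 1/(-60 + (-38 + 20**2 - 17*20)) = 1/(-60 + (-38 + 400 - 340)) = 1/(-60 + 22) = 1/(-38) = -1/38 ≈ -0.026316)
d*(-95 + x) = -(-95 - 124)/38 = -1/38*(-219) = 219/38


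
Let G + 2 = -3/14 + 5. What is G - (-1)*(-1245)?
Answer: -17391/14 ≈ -1242.2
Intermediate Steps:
G = 39/14 (G = -2 + (-3/14 + 5) = -2 + 67/14 = 39/14 ≈ 2.7857)
G - (-1)*(-1245) = 39/14 - (-1)*(-1245) = 39/14 - 1*1245 = 39/14 - 1245 = -17391/14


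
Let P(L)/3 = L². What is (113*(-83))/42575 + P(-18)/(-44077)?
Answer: -454781083/1876578275 ≈ -0.24235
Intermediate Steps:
P(L) = 3*L²
(113*(-83))/42575 + P(-18)/(-44077) = (113*(-83))/42575 + (3*(-18)²)/(-44077) = -9379*1/42575 + (3*324)*(-1/44077) = -9379/42575 + 972*(-1/44077) = -9379/42575 - 972/44077 = -454781083/1876578275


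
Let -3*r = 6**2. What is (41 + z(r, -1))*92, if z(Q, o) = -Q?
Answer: 4876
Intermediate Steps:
r = -12 (r = -1/3*6**2 = -1/3*36 = -12)
(41 + z(r, -1))*92 = (41 - 1*(-12))*92 = (41 + 12)*92 = 53*92 = 4876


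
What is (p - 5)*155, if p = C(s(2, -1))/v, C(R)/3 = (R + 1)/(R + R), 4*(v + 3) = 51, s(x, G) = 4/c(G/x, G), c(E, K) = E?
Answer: -39215/52 ≈ -754.13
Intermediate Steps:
s(x, G) = 4*x/G (s(x, G) = 4/((G/x)) = 4*(x/G) = 4*x/G)
v = 39/4 (v = -3 + (¼)*51 = -3 + 51/4 = 39/4 ≈ 9.7500)
C(R) = 3*(1 + R)/(2*R) (C(R) = 3*((R + 1)/(R + R)) = 3*((1 + R)/((2*R))) = 3*((1 + R)*(1/(2*R))) = 3*((1 + R)/(2*R)) = 3*(1 + R)/(2*R))
p = 7/52 (p = (3*(1 + 4*2/(-1))/(2*((4*2/(-1)))))/(39/4) = (3*(1 + 4*2*(-1))/(2*((4*2*(-1)))))*(4/39) = ((3/2)*(1 - 8)/(-8))*(4/39) = ((3/2)*(-⅛)*(-7))*(4/39) = (21/16)*(4/39) = 7/52 ≈ 0.13462)
(p - 5)*155 = (7/52 - 5)*155 = -253/52*155 = -39215/52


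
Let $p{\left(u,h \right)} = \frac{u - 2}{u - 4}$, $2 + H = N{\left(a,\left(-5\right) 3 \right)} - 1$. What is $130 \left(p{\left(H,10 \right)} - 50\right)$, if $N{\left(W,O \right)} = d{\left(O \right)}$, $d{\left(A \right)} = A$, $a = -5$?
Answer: $- \frac{70200}{11} \approx -6381.8$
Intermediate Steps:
$N{\left(W,O \right)} = O$
$H = -18$ ($H = -2 - 16 = -18$)
$p{\left(u,h \right)} = \frac{-2 + u}{-4 + u}$
$130 \left(p{\left(H,10 \right)} - 50\right) = 130 \left(\frac{-2 - 18}{-4 - 18} - 50\right) = 130 \left(\frac{1}{-22} \left(-20\right) - 50\right) = 130 \left(\left(- \frac{1}{22}\right) \left(-20\right) - 50\right) = 130 \left(\frac{10}{11} - 50\right) = 130 \left(- \frac{540}{11}\right) = - \frac{70200}{11}$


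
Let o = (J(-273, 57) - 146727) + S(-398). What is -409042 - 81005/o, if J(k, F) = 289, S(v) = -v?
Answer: -11947282535/29208 ≈ -4.0904e+5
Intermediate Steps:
o = -146040 (o = (289 - 146727) - 1*(-398) = -146438 + 398 = -146040)
-409042 - 81005/o = -409042 - 81005/(-146040) = -409042 - 81005*(-1)/146040 = -409042 - 1*(-16201/29208) = -409042 + 16201/29208 = -11947282535/29208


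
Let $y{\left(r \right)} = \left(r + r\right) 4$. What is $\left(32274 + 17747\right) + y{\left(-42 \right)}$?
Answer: $49685$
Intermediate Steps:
$y{\left(r \right)} = 8 r$ ($y{\left(r \right)} = 2 r 4 = 8 r$)
$\left(32274 + 17747\right) + y{\left(-42 \right)} = \left(32274 + 17747\right) + 8 \left(-42\right) = 50021 - 336 = 49685$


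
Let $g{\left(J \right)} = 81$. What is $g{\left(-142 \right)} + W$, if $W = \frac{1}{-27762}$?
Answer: $\frac{2248721}{27762} \approx 81.0$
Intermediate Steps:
$W = - \frac{1}{27762} \approx -3.602 \cdot 10^{-5}$
$g{\left(-142 \right)} + W = 81 - \frac{1}{27762} = \frac{2248721}{27762}$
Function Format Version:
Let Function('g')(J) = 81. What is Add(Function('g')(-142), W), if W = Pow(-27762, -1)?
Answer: Rational(2248721, 27762) ≈ 81.000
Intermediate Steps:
W = Rational(-1, 27762) ≈ -3.6020e-5
Add(Function('g')(-142), W) = Add(81, Rational(-1, 27762)) = Rational(2248721, 27762)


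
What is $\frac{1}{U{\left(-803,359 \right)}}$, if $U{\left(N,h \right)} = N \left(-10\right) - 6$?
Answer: $\frac{1}{8024} \approx 0.00012463$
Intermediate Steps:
$U{\left(N,h \right)} = -6 - 10 N$ ($U{\left(N,h \right)} = - 10 N - 6 = -6 - 10 N$)
$\frac{1}{U{\left(-803,359 \right)}} = \frac{1}{-6 - -8030} = \frac{1}{-6 + 8030} = \frac{1}{8024}$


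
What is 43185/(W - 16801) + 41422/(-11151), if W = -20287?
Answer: -2017815071/413568288 ≈ -4.8790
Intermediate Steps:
43185/(W - 16801) + 41422/(-11151) = 43185/(-20287 - 16801) + 41422/(-11151) = 43185/(-37088) + 41422*(-1/11151) = 43185*(-1/37088) - 41422/11151 = -43185/37088 - 41422/11151 = -2017815071/413568288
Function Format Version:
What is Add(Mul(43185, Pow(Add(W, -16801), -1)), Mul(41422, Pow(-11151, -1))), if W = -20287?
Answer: Rational(-2017815071, 413568288) ≈ -4.8790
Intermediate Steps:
Add(Mul(43185, Pow(Add(W, -16801), -1)), Mul(41422, Pow(-11151, -1))) = Add(Mul(43185, Pow(Add(-20287, -16801), -1)), Mul(41422, Pow(-11151, -1))) = Add(Mul(43185, Pow(-37088, -1)), Mul(41422, Rational(-1, 11151))) = Add(Mul(43185, Rational(-1, 37088)), Rational(-41422, 11151)) = Add(Rational(-43185, 37088), Rational(-41422, 11151)) = Rational(-2017815071, 413568288)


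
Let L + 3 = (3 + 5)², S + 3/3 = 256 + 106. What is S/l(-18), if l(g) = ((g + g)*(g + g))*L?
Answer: 361/79056 ≈ 0.0045664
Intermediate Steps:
S = 361 (S = -1 + (256 + 106) = -1 + 362 = 361)
L = 61 (L = -3 + (3 + 5)² = -3 + 8² = -3 + 64 = 61)
l(g) = 244*g² (l(g) = ((g + g)*(g + g))*61 = ((2*g)*(2*g))*61 = (4*g²)*61 = 244*g²)
S/l(-18) = 361/((244*(-18)²)) = 361/((244*324)) = 361/79056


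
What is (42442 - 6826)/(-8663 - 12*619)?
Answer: -35616/16091 ≈ -2.2134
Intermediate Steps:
(42442 - 6826)/(-8663 - 12*619) = 35616/(-8663 - 7428) = 35616/(-16091) = 35616*(-1/16091) = -35616/16091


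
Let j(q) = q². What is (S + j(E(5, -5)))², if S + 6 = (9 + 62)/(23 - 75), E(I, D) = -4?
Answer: 201601/2704 ≈ 74.557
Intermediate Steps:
S = -383/52 (S = -6 + (9 + 62)/(23 - 75) = -6 + 71/(-52) = -6 + 71*(-1/52) = -6 - 71/52 = -383/52 ≈ -7.3654)
(S + j(E(5, -5)))² = (-383/52 + (-4)²)² = (-383/52 + 16)² = (449/52)² = 201601/2704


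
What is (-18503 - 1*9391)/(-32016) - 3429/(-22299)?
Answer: 40655065/39662488 ≈ 1.0250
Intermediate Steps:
(-18503 - 1*9391)/(-32016) - 3429/(-22299) = (-18503 - 9391)*(-1/32016) - 3429*(-1/22299) = -27894*(-1/32016) + 1143/7433 = 4649/5336 + 1143/7433 = 40655065/39662488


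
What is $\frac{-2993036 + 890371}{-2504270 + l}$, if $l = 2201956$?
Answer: $\frac{2102665}{302314} \approx 6.9552$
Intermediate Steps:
$\frac{-2993036 + 890371}{-2504270 + l} = \frac{-2993036 + 890371}{-2504270 + 2201956} = - \frac{2102665}{-302314} = \left(-2102665\right) \left(- \frac{1}{302314}\right) = \frac{2102665}{302314}$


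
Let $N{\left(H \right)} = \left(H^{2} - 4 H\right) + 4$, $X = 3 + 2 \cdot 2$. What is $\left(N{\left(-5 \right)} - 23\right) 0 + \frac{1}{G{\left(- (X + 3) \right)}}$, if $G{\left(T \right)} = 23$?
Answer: $\frac{1}{23} \approx 0.043478$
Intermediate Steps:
$X = 7$ ($X = 3 + 4 = 7$)
$N{\left(H \right)} = 4 + H^{2} - 4 H$
$\left(N{\left(-5 \right)} - 23\right) 0 + \frac{1}{G{\left(- (X + 3) \right)}} = \left(\left(4 + \left(-5\right)^{2} - -20\right) - 23\right) 0 + \frac{1}{23} = \left(\left(4 + 25 + 20\right) - 23\right) 0 + \frac{1}{23} = \left(49 - 23\right) 0 + \frac{1}{23} = 26 \cdot 0 + \frac{1}{23} = 0 + \frac{1}{23} = \frac{1}{23}$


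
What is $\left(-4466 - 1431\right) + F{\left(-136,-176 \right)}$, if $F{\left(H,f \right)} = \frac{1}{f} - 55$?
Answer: $- \frac{1047553}{176} \approx -5952.0$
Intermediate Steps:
$F{\left(H,f \right)} = -55 + \frac{1}{f}$ ($F{\left(H,f \right)} = \frac{1}{f} - 55 = -55 + \frac{1}{f}$)
$\left(-4466 - 1431\right) + F{\left(-136,-176 \right)} = \left(-4466 - 1431\right) - \left(55 - \frac{1}{-176}\right) = -5897 - \frac{9681}{176} = - \frac{1047553}{176}$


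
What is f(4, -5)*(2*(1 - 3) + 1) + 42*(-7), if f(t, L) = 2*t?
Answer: -318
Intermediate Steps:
f(4, -5)*(2*(1 - 3) + 1) + 42*(-7) = (2*4)*(2*(1 - 3) + 1) + 42*(-7) = 8*(2*(-2) + 1) - 294 = 8*(-4 + 1) - 294 = 8*(-3) - 294 = -24 - 294 = -318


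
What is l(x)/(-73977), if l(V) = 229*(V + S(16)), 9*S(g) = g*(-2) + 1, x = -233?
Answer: 487312/665793 ≈ 0.73193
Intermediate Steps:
S(g) = ⅑ - 2*g/9 (S(g) = (g*(-2) + 1)/9 = (-2*g + 1)/9 = (1 - 2*g)/9 = ⅑ - 2*g/9)
l(V) = -7099/9 + 229*V (l(V) = 229*(V + (⅑ - 2/9*16)) = 229*(V + (⅑ - 32/9)) = 229*(V - 31/9) = 229*(-31/9 + V) = -7099/9 + 229*V)
l(x)/(-73977) = (-7099/9 + 229*(-233))/(-73977) = (-7099/9 - 53357)*(-1/73977) = -487312/9*(-1/73977) = 487312/665793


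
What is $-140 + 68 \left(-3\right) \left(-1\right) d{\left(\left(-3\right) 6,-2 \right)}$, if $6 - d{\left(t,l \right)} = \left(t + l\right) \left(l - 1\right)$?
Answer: $-11156$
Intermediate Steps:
$d{\left(t,l \right)} = 6 - \left(-1 + l\right) \left(l + t\right)$ ($d{\left(t,l \right)} = 6 - \left(t + l\right) \left(l - 1\right) = 6 - \left(l + t\right) \left(-1 + l\right) = 6 - \left(-1 + l\right) \left(l + t\right)$)
$-140 + 68 \left(-3\right) \left(-1\right) d{\left(\left(-3\right) 6,-2 \right)} = -140 + 68 \left(-3\right) \left(-1\right) \left(6 - 2 - 18 - \left(-2\right)^{2} - - 2 \left(\left(-3\right) 6\right)\right) = -140 + 68 \cdot 3 \left(6 - 2 - 18 - 4 - \left(-2\right) \left(-18\right)\right) = -140 + 68 \cdot 3 \left(6 - 2 - 18 - 4 - 36\right) = -140 + 68 \cdot 3 \left(-54\right) = -140 + 68 \left(-162\right) = -140 - 11016 = -11156$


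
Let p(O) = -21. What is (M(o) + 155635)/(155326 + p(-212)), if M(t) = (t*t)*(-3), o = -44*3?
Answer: 103363/155305 ≈ 0.66555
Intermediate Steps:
o = -132
M(t) = -3*t**2 (M(t) = t**2*(-3) = -3*t**2)
(M(o) + 155635)/(155326 + p(-212)) = (-3*(-132)**2 + 155635)/(155326 - 21) = (-3*17424 + 155635)/155305 = (-52272 + 155635)*(1/155305) = 103363*(1/155305) = 103363/155305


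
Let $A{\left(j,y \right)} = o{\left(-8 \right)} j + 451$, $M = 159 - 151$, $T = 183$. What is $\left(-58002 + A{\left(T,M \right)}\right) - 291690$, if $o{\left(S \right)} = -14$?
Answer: $-351803$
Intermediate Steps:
$M = 8$ ($M = 159 - 151 = 8$)
$A{\left(j,y \right)} = 451 - 14 j$ ($A{\left(j,y \right)} = - 14 j + 451 = 451 - 14 j$)
$\left(-58002 + A{\left(T,M \right)}\right) - 291690 = \left(-58002 + \left(451 - 2562\right)\right) - 291690 = \left(-58002 - 2111\right) - 291690 = -60113 - 291690 = -351803$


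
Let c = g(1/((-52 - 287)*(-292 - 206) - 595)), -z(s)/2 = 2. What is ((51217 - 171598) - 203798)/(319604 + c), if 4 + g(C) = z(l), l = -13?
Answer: -324179/319596 ≈ -1.0143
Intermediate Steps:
z(s) = -4 (z(s) = -2*2 = -4)
g(C) = -8 (g(C) = -4 - 4 = -8)
c = -8
((51217 - 171598) - 203798)/(319604 + c) = ((51217 - 171598) - 203798)/(319604 - 8) = (-120381 - 203798)/319596 = -324179*1/319596 = -324179/319596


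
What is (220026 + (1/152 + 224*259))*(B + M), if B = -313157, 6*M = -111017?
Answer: -84100413392215/912 ≈ -9.2215e+10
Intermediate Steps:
M = -111017/6 (M = (⅙)*(-111017) = -111017/6 ≈ -18503.)
(220026 + (1/152 + 224*259))*(B + M) = (220026 + (1/152 + 224*259))*(-313157 - 111017/6) = (220026 + (1/152 + 58016))*(-1989959/6) = (220026 + 8818433/152)*(-1989959/6) = (42262385/152)*(-1989959/6) = -84100413392215/912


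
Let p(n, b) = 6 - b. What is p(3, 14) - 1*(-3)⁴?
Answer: -89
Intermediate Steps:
p(3, 14) - 1*(-3)⁴ = (6 - 1*14) - 1*(-3)⁴ = (6 - 14) - 1*81 = -8 - 81 = -89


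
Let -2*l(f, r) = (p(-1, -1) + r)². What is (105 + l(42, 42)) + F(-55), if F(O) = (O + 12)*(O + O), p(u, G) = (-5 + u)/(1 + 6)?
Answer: 195443/49 ≈ 3988.6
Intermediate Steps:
p(u, G) = -5/7 + u/7 (p(u, G) = (-5 + u)/7 = (-5 + u)*(⅐) = -5/7 + u/7)
l(f, r) = -(-6/7 + r)²/2 (l(f, r) = -((-5/7 + (⅐)*(-1)) + r)²/2 = -((-5/7 - ⅐) + r)²/2 = -(-6/7 + r)²/2)
F(O) = 2*O*(12 + O) (F(O) = (12 + O)*(2*O) = 2*O*(12 + O))
(105 + l(42, 42)) + F(-55) = (105 - (-6 + 7*42)²/98) + 2*(-55)*(12 - 55) = (105 - (-6 + 294)²/98) + 2*(-55)*(-43) = (105 - 1/98*288²) + 4730 = (105 - 1/98*82944) + 4730 = (105 - 41472/49) + 4730 = -36327/49 + 4730 = 195443/49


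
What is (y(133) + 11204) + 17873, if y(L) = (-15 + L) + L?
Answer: 29328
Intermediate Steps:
y(L) = -15 + 2*L
(y(133) + 11204) + 17873 = ((-15 + 2*133) + 11204) + 17873 = ((-15 + 266) + 11204) + 17873 = (251 + 11204) + 17873 = 11455 + 17873 = 29328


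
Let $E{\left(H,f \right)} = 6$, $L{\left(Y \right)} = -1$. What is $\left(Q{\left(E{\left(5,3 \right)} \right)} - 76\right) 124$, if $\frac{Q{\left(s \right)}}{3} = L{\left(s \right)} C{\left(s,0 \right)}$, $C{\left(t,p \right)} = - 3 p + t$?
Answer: $-11656$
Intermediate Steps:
$C{\left(t,p \right)} = t - 3 p$
$Q{\left(s \right)} = - 3 s$ ($Q{\left(s \right)} = 3 \left(- (s - 0)\right) = 3 \left(- (s + 0)\right) = 3 \left(- s\right) = - 3 s$)
$\left(Q{\left(E{\left(5,3 \right)} \right)} - 76\right) 124 = \left(\left(-3\right) 6 - 76\right) 124 = \left(-18 - 76\right) 124 = \left(-94\right) 124 = -11656$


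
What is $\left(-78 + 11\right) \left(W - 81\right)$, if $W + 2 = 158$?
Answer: $-5025$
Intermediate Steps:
$W = 156$ ($W = -2 + 158 = 156$)
$\left(-78 + 11\right) \left(W - 81\right) = \left(-78 + 11\right) \left(156 - 81\right) = \left(-67\right) 75 = -5025$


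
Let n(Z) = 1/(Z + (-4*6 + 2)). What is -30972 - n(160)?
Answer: -4274137/138 ≈ -30972.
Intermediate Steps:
n(Z) = 1/(-22 + Z) (n(Z) = 1/(Z + (-24 + 2)) = 1/(Z - 22) = 1/(-22 + Z))
-30972 - n(160) = -30972 - 1/(-22 + 160) = -30972 - 1/138 = -4274137/138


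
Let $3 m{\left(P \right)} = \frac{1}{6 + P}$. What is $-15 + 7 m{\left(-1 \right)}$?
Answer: $- \frac{218}{15} \approx -14.533$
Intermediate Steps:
$m{\left(P \right)} = \frac{1}{3 \left(6 + P\right)}$
$-15 + 7 m{\left(-1 \right)} = -15 + 7 \frac{1}{3 \left(6 - 1\right)} = -15 + 7 \frac{1}{3 \cdot 5} = -15 + 7 \cdot \frac{1}{3} \cdot \frac{1}{5} = -15 + 7 \cdot \frac{1}{15} = -15 + \frac{7}{15} = - \frac{218}{15}$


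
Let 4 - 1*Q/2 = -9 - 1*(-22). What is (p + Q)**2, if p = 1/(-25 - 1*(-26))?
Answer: 289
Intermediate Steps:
Q = -18 (Q = 8 - 2*(-9 - 1*(-22)) = 8 - 2*(-9 + 22) = 8 - 2*13 = 8 - 26 = -18)
p = 1 (p = 1/(-25 + 26) = 1/1 = 1)
(p + Q)**2 = (1 - 18)**2 = (-17)**2 = 289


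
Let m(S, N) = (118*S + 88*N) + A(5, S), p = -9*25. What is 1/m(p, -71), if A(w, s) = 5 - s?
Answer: -1/32568 ≈ -3.0705e-5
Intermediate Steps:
p = -225
m(S, N) = 5 + 88*N + 117*S (m(S, N) = (118*S + 88*N) + (5 - S) = (88*N + 118*S) + (5 - S) = 5 + 88*N + 117*S)
1/m(p, -71) = 1/(5 + 88*(-71) + 117*(-225)) = 1/(5 - 6248 - 26325) = 1/(-32568) = -1/32568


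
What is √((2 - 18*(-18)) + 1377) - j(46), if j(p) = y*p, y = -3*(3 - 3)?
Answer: √1703 ≈ 41.267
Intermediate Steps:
y = 0 (y = -3*0 = 0)
j(p) = 0 (j(p) = 0*p = 0)
√((2 - 18*(-18)) + 1377) - j(46) = √((2 - 18*(-18)) + 1377) - 1*0 = √((2 + 324) + 1377) + 0 = √(326 + 1377) + 0 = √1703 + 0 = √1703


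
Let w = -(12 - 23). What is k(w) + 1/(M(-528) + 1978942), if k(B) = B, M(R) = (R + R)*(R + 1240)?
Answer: 13497771/1227070 ≈ 11.000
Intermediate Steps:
w = 11 (w = -1*(-11) = 11)
M(R) = 2*R*(1240 + R) (M(R) = (2*R)*(1240 + R) = 2*R*(1240 + R))
k(w) + 1/(M(-528) + 1978942) = 11 + 1/(2*(-528)*(1240 - 528) + 1978942) = 11 + 1/(2*(-528)*712 + 1978942) = 11 + 1/(-751872 + 1978942) = 11 + 1/1227070 = 13497771/1227070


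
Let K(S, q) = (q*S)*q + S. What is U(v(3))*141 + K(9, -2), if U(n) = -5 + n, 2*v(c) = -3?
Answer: -1743/2 ≈ -871.50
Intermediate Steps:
K(S, q) = S + S*q² (K(S, q) = (S*q)*q + S = S*q² + S = S + S*q²)
v(c) = -3/2 (v(c) = (½)*(-3) = -3/2)
U(v(3))*141 + K(9, -2) = (-5 - 3/2)*141 + 9*(1 + (-2)²) = -13/2*141 + 9*(1 + 4) = -1833/2 + 9*5 = -1833/2 + 45 = -1743/2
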